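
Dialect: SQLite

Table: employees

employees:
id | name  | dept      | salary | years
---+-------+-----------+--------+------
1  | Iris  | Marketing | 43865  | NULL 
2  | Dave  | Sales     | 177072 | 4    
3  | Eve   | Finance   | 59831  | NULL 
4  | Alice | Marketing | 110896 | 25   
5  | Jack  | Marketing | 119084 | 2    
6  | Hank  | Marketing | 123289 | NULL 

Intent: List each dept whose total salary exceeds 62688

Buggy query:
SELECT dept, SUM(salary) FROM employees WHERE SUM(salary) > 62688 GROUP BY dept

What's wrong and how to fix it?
Bug: WHERE runs before GROUP BY, so aggregates aren't available there

Fix: Move the aggregate condition to a HAVING clause

Corrected query:
SELECT dept, SUM(salary) FROM employees GROUP BY dept HAVING SUM(salary) > 62688

Result:
dept      | SUM(salary)
----------+------------
Marketing | 397134     
Sales     | 177072     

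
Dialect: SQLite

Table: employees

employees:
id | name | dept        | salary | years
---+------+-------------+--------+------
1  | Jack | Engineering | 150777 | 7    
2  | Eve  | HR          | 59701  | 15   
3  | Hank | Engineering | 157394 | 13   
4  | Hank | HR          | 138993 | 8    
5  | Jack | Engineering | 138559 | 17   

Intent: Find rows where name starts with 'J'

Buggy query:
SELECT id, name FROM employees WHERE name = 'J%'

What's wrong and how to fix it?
Bug: Wildcards only work with LIKE; '=' treats '%' as a literal character

Fix: Replace '=' with LIKE so 'J%' is treated as a pattern

Corrected query:
SELECT id, name FROM employees WHERE name LIKE 'J%'

Result:
id | name
---+-----
1  | Jack
5  | Jack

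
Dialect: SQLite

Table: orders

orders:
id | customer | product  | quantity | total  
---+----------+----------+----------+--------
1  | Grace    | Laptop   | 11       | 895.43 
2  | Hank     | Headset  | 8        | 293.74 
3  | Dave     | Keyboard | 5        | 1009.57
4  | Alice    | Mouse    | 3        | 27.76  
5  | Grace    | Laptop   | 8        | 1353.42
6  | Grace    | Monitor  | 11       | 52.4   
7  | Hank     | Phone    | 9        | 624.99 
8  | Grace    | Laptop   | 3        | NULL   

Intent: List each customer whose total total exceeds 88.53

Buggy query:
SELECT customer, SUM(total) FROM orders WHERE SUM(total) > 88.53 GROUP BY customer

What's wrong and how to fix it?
Bug: SUM(total) is an aggregate, but WHERE filters rows before aggregation

Fix: Use HAVING (which filters groups after aggregation) instead of WHERE

Corrected query:
SELECT customer, SUM(total) FROM orders GROUP BY customer HAVING SUM(total) > 88.53

Result:
customer | SUM(total)
---------+-----------
Dave     | 1009.57   
Grace    | 2301.25   
Hank     | 918.73    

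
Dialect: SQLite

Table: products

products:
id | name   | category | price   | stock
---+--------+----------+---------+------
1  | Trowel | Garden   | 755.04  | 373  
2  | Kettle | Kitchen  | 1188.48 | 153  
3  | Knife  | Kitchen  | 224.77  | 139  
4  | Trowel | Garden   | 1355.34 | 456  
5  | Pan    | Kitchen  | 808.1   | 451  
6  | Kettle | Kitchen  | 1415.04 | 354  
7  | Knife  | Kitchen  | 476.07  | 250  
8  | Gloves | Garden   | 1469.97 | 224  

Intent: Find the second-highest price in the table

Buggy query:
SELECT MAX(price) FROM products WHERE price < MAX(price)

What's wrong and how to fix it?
Bug: The inner MAX is an aggregate inside WHERE, which is not allowed

Fix: Compute the overall MAX in a subquery, then take MAX of rows below it

Corrected query:
SELECT MAX(price) FROM products WHERE price < (SELECT MAX(price) FROM products)

Result:
MAX(price)
----------
1415.04   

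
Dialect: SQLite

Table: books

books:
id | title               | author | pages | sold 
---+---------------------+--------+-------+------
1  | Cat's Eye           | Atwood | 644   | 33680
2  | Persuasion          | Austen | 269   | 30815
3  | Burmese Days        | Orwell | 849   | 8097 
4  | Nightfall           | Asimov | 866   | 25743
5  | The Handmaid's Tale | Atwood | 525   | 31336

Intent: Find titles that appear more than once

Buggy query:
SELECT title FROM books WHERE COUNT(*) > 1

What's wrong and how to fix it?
Bug: COUNT(*) is an aggregate and cannot be used in WHERE

Fix: Group first, then use HAVING for the count condition

Corrected query:
SELECT title FROM books GROUP BY title HAVING COUNT(*) > 1

Result:
(no rows)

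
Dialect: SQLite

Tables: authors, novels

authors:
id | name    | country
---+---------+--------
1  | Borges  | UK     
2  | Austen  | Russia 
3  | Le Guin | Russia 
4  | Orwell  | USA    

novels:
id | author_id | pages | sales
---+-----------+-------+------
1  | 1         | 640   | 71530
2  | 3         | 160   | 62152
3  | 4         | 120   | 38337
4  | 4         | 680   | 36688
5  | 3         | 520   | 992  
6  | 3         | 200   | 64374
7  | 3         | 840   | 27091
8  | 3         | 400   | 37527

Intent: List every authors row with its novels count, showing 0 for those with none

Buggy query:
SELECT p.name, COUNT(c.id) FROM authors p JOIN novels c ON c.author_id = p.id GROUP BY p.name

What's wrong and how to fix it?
Bug: INNER JOIN drops authors rows that have no matching novels rows

Fix: Use LEFT JOIN so parents without children still appear (COUNT(c.id) gives 0)

Corrected query:
SELECT p.name, COUNT(c.id) FROM authors p LEFT JOIN novels c ON c.author_id = p.id GROUP BY p.name

Result:
name    | COUNT(c.id)
--------+------------
Austen  | 0          
Borges  | 1          
Le Guin | 5          
Orwell  | 2          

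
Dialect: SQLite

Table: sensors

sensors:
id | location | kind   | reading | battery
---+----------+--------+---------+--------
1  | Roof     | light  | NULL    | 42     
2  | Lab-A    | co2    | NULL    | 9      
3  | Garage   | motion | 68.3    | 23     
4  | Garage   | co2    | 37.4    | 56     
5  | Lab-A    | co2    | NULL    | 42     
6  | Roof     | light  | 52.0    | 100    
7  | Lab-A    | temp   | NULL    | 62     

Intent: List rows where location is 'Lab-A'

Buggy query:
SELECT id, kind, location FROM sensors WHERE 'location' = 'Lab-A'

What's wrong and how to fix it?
Bug: 'location' in single quotes is a string literal, not the column; the comparison is literal-vs-literal and never true

Fix: Reference the column as location without single quotes

Corrected query:
SELECT id, kind, location FROM sensors WHERE location = 'Lab-A'

Result:
id | kind | location
---+------+---------
2  | co2  | Lab-A   
5  | co2  | Lab-A   
7  | temp | Lab-A   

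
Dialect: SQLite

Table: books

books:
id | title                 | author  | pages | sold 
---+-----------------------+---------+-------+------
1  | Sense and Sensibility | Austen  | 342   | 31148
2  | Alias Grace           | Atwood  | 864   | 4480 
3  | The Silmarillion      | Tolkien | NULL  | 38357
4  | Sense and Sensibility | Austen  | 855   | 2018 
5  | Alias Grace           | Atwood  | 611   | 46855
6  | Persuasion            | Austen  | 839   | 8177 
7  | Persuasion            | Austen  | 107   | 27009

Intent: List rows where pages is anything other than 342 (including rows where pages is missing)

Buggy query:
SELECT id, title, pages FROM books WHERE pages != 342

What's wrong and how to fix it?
Bug: Inequality against NULL is unknown, not true; rows with NULL are dropped

Fix: Handle NULL separately with IS NULL alongside the inequality

Corrected query:
SELECT id, title, pages FROM books WHERE pages != 342 OR pages IS NULL

Result:
id | title                 | pages
---+-----------------------+------
2  | Alias Grace           | 864  
3  | The Silmarillion      | NULL 
4  | Sense and Sensibility | 855  
5  | Alias Grace           | 611  
6  | Persuasion            | 839  
7  | Persuasion            | 107  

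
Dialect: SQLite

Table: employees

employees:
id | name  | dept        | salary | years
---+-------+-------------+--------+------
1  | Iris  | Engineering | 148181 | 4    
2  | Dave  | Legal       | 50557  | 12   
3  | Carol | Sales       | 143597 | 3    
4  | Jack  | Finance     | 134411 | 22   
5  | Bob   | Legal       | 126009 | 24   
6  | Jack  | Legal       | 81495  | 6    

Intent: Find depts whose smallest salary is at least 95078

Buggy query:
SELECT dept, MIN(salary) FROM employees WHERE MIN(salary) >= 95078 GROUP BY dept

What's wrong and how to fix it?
Bug: MIN() in WHERE is a misuse of aggregate

Fix: Use HAVING for the per-group MIN condition

Corrected query:
SELECT dept, MIN(salary) FROM employees GROUP BY dept HAVING MIN(salary) >= 95078

Result:
dept        | MIN(salary)
------------+------------
Engineering | 148181     
Finance     | 134411     
Sales       | 143597     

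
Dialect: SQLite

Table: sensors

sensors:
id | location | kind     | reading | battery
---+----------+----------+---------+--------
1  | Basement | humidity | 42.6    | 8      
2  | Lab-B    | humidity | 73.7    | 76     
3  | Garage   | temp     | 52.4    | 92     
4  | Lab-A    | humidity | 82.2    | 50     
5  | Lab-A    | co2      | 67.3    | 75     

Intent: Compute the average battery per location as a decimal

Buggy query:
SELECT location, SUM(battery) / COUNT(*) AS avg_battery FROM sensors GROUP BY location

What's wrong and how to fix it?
Bug: SUM(battery) and COUNT(*) are both integers; the division truncates the fractional part

Fix: Multiply by 1.0 (or CAST to REAL) to force floating-point division

Corrected query:
SELECT location, SUM(battery) * 1.0 / COUNT(*) AS avg_battery FROM sensors GROUP BY location

Result:
location | avg_battery
---------+------------
Basement | 8          
Garage   | 92         
Lab-A    | 62.5       
Lab-B    | 76         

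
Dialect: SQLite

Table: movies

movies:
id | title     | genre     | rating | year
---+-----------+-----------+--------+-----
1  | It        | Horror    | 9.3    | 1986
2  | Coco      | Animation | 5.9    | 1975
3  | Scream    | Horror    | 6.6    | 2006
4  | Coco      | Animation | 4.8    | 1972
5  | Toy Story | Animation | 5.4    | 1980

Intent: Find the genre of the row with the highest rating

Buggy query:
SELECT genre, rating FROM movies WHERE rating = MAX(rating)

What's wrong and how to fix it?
Bug: WHERE is evaluated per row; an aggregate over the whole table isn't defined there

Fix: Use a subquery: WHERE rating = (SELECT MAX(rating) FROM movies)

Corrected query:
SELECT genre, rating FROM movies WHERE rating = (SELECT MAX(rating) FROM movies)

Result:
genre  | rating
-------+-------
Horror | 9.3   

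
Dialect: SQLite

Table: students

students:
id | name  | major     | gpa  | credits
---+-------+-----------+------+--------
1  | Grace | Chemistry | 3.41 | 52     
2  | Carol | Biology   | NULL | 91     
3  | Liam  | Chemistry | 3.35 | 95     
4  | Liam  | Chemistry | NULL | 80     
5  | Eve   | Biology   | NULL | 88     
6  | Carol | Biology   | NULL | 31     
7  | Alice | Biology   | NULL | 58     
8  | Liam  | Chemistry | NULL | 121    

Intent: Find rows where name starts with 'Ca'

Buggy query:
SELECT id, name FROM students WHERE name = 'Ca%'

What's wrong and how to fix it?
Bug: Wildcards only work with LIKE; '=' treats '%' as a literal character

Fix: Use LIKE for wildcard pattern matching

Corrected query:
SELECT id, name FROM students WHERE name LIKE 'Ca%'

Result:
id | name 
---+------
2  | Carol
6  | Carol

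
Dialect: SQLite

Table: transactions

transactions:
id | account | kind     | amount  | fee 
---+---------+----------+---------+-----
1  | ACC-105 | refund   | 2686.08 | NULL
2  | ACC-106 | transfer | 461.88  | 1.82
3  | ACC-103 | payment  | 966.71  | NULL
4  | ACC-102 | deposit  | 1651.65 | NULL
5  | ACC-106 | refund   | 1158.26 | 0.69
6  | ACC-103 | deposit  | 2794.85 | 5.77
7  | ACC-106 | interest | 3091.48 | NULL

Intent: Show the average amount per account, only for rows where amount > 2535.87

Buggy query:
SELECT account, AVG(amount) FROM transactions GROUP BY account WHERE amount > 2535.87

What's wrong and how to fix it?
Bug: Row-level WHERE must come before GROUP BY in the clause order

Fix: Place WHERE between FROM and GROUP BY

Corrected query:
SELECT account, AVG(amount) FROM transactions WHERE amount > 2535.87 GROUP BY account

Result:
account | AVG(amount)
--------+------------
ACC-103 | 2794.85    
ACC-105 | 2686.08    
ACC-106 | 3091.48    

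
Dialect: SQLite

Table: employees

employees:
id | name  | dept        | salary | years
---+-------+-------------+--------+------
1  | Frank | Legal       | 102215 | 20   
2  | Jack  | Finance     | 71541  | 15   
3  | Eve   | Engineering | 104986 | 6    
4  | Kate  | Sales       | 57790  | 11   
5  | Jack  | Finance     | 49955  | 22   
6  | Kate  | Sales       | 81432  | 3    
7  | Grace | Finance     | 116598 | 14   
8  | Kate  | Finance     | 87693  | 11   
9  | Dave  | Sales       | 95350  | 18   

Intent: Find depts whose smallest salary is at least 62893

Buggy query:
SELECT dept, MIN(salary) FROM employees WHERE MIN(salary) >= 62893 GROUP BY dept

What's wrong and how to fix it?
Bug: Aggregates like MIN are computed per group after WHERE runs

Fix: Use HAVING for the per-group MIN condition

Corrected query:
SELECT dept, MIN(salary) FROM employees GROUP BY dept HAVING MIN(salary) >= 62893

Result:
dept        | MIN(salary)
------------+------------
Engineering | 104986     
Legal       | 102215     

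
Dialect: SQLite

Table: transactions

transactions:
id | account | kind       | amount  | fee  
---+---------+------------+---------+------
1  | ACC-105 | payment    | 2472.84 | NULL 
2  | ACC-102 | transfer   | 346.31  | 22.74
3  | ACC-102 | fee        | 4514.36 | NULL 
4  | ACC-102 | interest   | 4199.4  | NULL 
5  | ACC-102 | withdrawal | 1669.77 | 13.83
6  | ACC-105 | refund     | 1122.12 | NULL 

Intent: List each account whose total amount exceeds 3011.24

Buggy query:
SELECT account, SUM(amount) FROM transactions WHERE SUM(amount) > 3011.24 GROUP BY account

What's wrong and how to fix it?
Bug: WHERE runs before GROUP BY, so aggregates aren't available there

Fix: Use HAVING (which filters groups after aggregation) instead of WHERE

Corrected query:
SELECT account, SUM(amount) FROM transactions GROUP BY account HAVING SUM(amount) > 3011.24

Result:
account | SUM(amount)
--------+------------
ACC-102 | 10729.84   
ACC-105 | 3594.96    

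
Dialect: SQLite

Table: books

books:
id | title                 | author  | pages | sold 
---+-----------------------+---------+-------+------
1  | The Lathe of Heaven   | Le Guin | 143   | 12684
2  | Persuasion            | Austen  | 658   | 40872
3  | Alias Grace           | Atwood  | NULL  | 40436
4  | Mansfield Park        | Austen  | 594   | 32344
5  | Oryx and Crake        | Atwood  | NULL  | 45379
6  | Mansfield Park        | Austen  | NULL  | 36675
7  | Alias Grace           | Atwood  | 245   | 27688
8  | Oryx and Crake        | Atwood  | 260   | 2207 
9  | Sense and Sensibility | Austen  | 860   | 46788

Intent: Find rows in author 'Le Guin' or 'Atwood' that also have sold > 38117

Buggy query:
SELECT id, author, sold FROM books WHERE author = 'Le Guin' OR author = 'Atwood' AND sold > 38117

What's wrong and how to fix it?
Bug: Without parentheses, AND is evaluated before OR, so the sold filter only applies to the 'Atwood' branch

Fix: Group the OR with parentheses (or use IN), then AND the threshold

Corrected query:
SELECT id, author, sold FROM books WHERE (author = 'Le Guin' OR author = 'Atwood') AND sold > 38117

Result:
id | author | sold 
---+--------+------
3  | Atwood | 40436
5  | Atwood | 45379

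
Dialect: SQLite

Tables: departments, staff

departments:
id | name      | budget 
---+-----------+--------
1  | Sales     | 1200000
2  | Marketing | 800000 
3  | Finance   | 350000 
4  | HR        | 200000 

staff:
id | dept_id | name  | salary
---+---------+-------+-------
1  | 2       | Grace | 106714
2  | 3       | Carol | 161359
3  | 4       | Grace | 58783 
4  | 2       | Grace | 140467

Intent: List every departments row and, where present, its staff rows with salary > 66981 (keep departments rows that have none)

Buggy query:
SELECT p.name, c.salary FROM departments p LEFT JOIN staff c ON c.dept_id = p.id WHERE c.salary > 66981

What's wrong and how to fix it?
Bug: Filtering c.salary in WHERE discards the NULL rows produced by LEFT JOIN, turning it into an inner join

Fix: Put 'c.salary > 66981' in the JOIN's ON clause instead of WHERE

Corrected query:
SELECT p.name, c.salary FROM departments p LEFT JOIN staff c ON c.dept_id = p.id AND c.salary > 66981

Result:
name      | salary
----------+-------
Sales     | NULL  
Marketing | 106714
Marketing | 140467
Finance   | 161359
HR        | NULL  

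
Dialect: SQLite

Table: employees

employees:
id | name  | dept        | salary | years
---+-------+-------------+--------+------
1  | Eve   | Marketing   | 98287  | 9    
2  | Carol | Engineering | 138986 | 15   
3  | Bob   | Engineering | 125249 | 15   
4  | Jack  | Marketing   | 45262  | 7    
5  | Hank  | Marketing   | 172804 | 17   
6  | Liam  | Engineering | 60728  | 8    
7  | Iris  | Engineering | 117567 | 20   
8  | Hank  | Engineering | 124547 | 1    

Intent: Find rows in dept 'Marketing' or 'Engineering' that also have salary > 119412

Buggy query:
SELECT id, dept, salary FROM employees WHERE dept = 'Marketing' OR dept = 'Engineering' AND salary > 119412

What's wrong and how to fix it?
Bug: Without parentheses, AND is evaluated before OR, so the salary filter only applies to the 'Engineering' branch

Fix: Add parentheses around the OR so the AND applies to both alternatives

Corrected query:
SELECT id, dept, salary FROM employees WHERE (dept = 'Marketing' OR dept = 'Engineering') AND salary > 119412

Result:
id | dept        | salary
---+-------------+-------
2  | Engineering | 138986
3  | Engineering | 125249
5  | Marketing   | 172804
8  | Engineering | 124547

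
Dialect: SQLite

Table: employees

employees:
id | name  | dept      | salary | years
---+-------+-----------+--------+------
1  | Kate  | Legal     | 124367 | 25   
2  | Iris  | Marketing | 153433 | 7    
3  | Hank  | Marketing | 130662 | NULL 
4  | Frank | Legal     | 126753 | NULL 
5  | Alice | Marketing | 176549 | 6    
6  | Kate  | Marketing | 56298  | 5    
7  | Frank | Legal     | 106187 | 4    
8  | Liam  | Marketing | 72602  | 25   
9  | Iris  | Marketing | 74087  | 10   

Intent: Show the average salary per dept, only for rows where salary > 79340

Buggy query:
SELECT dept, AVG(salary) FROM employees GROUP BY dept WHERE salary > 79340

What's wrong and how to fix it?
Bug: Row-level WHERE must come before GROUP BY in the clause order

Fix: Move the WHERE clause before GROUP BY

Corrected query:
SELECT dept, AVG(salary) FROM employees WHERE salary > 79340 GROUP BY dept

Result:
dept      | AVG(salary)  
----------+--------------
Legal     | 119102.333333
Marketing | 153548       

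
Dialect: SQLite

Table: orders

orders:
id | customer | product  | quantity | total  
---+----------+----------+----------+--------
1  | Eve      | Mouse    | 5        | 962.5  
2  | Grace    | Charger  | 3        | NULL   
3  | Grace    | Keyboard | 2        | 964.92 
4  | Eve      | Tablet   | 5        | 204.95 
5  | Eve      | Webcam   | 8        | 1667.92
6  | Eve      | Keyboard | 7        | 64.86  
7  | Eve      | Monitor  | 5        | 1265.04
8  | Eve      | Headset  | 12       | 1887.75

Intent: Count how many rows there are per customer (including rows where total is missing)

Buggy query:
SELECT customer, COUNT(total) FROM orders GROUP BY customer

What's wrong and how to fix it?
Bug: COUNT(total) skips NULLs, so groups with missing total are undercounted

Fix: Use COUNT(*) to count all rows regardless of NULL

Corrected query:
SELECT customer, COUNT(*) FROM orders GROUP BY customer

Result:
customer | COUNT(*)
---------+---------
Eve      | 6       
Grace    | 2       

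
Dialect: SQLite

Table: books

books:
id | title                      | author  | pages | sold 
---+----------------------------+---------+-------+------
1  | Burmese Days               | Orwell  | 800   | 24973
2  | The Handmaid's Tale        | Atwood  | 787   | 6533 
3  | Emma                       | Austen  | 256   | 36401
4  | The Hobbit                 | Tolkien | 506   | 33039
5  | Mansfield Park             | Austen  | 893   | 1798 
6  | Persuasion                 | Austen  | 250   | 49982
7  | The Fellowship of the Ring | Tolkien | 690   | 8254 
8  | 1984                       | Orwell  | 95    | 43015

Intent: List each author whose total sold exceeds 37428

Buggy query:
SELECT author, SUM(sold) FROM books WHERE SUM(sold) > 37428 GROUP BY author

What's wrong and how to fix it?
Bug: Aggregate functions cannot appear in a WHERE clause

Fix: Move the aggregate condition to a HAVING clause

Corrected query:
SELECT author, SUM(sold) FROM books GROUP BY author HAVING SUM(sold) > 37428

Result:
author  | SUM(sold)
--------+----------
Austen  | 88181    
Orwell  | 67988    
Tolkien | 41293    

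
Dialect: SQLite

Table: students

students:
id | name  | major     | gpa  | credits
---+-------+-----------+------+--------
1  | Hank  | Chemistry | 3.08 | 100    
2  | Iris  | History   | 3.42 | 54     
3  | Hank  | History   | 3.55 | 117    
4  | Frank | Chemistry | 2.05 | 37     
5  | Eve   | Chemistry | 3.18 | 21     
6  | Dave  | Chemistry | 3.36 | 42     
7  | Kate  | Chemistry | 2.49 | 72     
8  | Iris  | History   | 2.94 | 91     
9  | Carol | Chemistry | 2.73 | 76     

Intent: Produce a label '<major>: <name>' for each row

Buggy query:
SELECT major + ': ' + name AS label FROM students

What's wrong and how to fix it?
Bug: '+' is numeric addition; on text columns SQLite converts them to 0 instead of concatenating

Fix: Replace + with || to concatenate text

Corrected query:
SELECT major || ': ' || name AS label FROM students

Result:
label           
----------------
Chemistry: Hank 
History: Iris   
History: Hank   
Chemistry: Frank
Chemistry: Eve  
Chemistry: Dave 
Chemistry: Kate 
History: Iris   
Chemistry: Carol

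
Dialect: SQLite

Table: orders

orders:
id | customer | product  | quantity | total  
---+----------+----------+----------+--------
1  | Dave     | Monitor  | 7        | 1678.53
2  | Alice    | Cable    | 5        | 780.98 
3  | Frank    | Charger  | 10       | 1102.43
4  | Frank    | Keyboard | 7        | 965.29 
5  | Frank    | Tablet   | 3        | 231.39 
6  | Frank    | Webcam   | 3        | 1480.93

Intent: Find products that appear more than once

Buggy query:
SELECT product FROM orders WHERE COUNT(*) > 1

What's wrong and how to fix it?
Bug: COUNT(*) is an aggregate and cannot be used in WHERE

Fix: GROUP BY product, then filter groups with HAVING COUNT(*) > 1

Corrected query:
SELECT product FROM orders GROUP BY product HAVING COUNT(*) > 1

Result:
(no rows)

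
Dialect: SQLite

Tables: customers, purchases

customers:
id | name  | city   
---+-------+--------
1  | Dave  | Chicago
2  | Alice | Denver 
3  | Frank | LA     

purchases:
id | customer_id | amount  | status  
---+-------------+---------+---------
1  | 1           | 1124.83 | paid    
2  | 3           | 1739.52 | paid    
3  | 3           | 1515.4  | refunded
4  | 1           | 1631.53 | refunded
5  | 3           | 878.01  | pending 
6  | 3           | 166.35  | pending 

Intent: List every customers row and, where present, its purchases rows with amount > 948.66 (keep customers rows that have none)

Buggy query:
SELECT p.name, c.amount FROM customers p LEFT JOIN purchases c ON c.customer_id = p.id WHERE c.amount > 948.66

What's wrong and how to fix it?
Bug: Filtering c.amount in WHERE discards the NULL rows produced by LEFT JOIN, turning it into an inner join

Fix: Put 'c.amount > 948.66' in the JOIN's ON clause instead of WHERE

Corrected query:
SELECT p.name, c.amount FROM customers p LEFT JOIN purchases c ON c.customer_id = p.id AND c.amount > 948.66

Result:
name  | amount 
------+--------
Dave  | 1124.83
Dave  | 1631.53
Alice | NULL   
Frank | 1515.4 
Frank | 1739.52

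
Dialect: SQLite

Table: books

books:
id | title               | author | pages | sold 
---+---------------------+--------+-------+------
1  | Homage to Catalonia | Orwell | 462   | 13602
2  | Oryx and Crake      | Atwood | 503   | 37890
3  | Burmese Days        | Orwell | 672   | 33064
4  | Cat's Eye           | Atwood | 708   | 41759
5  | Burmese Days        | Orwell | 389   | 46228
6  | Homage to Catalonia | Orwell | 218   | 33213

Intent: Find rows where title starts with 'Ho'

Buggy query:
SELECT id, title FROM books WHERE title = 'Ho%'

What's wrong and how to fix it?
Bug: Wildcards only work with LIKE; '=' treats '%' as a literal character

Fix: Replace '=' with LIKE so 'Ho%' is treated as a pattern

Corrected query:
SELECT id, title FROM books WHERE title LIKE 'Ho%'

Result:
id | title              
---+--------------------
1  | Homage to Catalonia
6  | Homage to Catalonia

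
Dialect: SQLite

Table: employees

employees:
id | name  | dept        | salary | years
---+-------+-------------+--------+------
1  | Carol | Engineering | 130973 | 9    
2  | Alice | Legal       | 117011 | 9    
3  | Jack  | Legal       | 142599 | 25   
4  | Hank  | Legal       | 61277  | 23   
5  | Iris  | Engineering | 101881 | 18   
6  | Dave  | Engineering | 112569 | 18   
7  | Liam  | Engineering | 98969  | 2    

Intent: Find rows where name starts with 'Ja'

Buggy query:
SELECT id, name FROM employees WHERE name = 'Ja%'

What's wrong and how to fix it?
Bug: Wildcards only work with LIKE; '=' treats '%' as a literal character

Fix: Use LIKE for wildcard pattern matching

Corrected query:
SELECT id, name FROM employees WHERE name LIKE 'Ja%'

Result:
id | name
---+-----
3  | Jack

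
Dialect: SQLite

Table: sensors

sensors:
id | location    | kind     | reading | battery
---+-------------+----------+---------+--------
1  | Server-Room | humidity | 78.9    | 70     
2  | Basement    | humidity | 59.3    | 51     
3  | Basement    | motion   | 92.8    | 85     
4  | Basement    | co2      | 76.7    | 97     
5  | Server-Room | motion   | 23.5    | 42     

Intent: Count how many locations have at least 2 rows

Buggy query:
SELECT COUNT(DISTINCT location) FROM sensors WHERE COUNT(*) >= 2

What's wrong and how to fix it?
Bug: COUNT(*) cannot appear in WHERE; the per-group count doesn't exist yet

Fix: Use a subquery that GROUPs and filters with HAVING, then count its rows

Corrected query:
SELECT COUNT(*) FROM (SELECT location FROM sensors GROUP BY location HAVING COUNT(*) >= 2)

Result:
COUNT(*)
--------
2       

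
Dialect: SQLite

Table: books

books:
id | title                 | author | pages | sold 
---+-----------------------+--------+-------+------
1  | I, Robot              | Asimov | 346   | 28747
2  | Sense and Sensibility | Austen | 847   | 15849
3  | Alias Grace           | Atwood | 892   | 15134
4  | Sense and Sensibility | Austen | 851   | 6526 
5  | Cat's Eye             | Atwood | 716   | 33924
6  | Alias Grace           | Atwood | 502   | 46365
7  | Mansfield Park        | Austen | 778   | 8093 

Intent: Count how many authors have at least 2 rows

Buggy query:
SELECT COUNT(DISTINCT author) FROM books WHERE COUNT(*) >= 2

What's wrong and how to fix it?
Bug: COUNT(*) cannot appear in WHERE; the per-group count doesn't exist yet

Fix: Use a subquery that GROUPs and filters with HAVING, then count its rows

Corrected query:
SELECT COUNT(*) FROM (SELECT author FROM books GROUP BY author HAVING COUNT(*) >= 2)

Result:
COUNT(*)
--------
2       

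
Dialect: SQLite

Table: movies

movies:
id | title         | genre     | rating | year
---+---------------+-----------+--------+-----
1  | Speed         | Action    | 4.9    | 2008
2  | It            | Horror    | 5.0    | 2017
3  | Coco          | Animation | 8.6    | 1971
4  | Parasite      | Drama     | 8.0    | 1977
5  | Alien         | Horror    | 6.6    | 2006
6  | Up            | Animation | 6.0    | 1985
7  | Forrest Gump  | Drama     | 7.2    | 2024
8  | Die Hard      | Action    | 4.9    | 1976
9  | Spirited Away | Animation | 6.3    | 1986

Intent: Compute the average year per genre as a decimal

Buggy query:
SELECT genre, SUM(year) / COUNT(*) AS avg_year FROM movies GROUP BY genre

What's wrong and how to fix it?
Bug: SUM(year) and COUNT(*) are both integers; the division truncates the fractional part

Fix: Multiply by 1.0 (or CAST to REAL) to force floating-point division

Corrected query:
SELECT genre, SUM(year) * 1.0 / COUNT(*) AS avg_year FROM movies GROUP BY genre

Result:
genre     | avg_year   
----------+------------
Action    | 1992       
Animation | 1980.666667
Drama     | 2000.5     
Horror    | 2011.5     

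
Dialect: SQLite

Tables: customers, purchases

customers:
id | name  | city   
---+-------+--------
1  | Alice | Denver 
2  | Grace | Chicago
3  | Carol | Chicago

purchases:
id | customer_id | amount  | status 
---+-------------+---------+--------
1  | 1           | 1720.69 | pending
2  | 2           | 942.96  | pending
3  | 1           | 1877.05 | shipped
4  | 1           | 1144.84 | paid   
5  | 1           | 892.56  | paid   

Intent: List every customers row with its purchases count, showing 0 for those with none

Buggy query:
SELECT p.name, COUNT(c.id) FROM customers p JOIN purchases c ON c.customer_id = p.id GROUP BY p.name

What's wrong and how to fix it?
Bug: INNER JOIN drops customers rows that have no matching purchases rows

Fix: Use LEFT JOIN so parents without children still appear (COUNT(c.id) gives 0)

Corrected query:
SELECT p.name, COUNT(c.id) FROM customers p LEFT JOIN purchases c ON c.customer_id = p.id GROUP BY p.name

Result:
name  | COUNT(c.id)
------+------------
Alice | 4          
Carol | 0          
Grace | 1          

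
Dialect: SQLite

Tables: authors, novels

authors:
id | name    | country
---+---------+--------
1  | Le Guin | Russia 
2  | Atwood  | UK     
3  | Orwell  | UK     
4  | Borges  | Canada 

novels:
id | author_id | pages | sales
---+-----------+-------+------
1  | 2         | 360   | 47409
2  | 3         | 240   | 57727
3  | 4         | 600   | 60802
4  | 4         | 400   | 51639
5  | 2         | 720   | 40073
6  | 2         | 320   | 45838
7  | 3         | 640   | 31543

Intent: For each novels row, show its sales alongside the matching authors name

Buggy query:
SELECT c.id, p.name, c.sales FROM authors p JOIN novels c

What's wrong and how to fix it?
Bug: Missing join condition: each novels row is matched to all authors rows instead of just its own

Fix: Specify the join condition linking the foreign key to the parent id

Corrected query:
SELECT c.id, p.name, c.sales FROM authors p JOIN novels c ON c.author_id = p.id

Result:
id | name   | sales
---+--------+------
1  | Atwood | 47409
2  | Orwell | 57727
3  | Borges | 60802
4  | Borges | 51639
5  | Atwood | 40073
6  | Atwood | 45838
7  | Orwell | 31543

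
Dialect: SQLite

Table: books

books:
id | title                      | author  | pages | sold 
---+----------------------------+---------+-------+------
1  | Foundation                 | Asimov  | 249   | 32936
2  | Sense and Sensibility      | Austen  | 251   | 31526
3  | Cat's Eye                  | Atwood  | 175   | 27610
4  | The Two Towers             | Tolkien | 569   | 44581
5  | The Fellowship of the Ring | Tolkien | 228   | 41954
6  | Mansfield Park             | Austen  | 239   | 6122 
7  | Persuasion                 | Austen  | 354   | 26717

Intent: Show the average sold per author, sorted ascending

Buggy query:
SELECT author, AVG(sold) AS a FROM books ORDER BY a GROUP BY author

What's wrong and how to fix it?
Bug: ORDER BY appears before GROUP BY; SQL clause order requires GROUP BY first

Fix: Move ORDER BY to the end, after GROUP BY

Corrected query:
SELECT author, AVG(sold) AS a FROM books GROUP BY author ORDER BY a

Result:
author  | a      
--------+--------
Austen  | 21455  
Atwood  | 27610  
Asimov  | 32936  
Tolkien | 43267.5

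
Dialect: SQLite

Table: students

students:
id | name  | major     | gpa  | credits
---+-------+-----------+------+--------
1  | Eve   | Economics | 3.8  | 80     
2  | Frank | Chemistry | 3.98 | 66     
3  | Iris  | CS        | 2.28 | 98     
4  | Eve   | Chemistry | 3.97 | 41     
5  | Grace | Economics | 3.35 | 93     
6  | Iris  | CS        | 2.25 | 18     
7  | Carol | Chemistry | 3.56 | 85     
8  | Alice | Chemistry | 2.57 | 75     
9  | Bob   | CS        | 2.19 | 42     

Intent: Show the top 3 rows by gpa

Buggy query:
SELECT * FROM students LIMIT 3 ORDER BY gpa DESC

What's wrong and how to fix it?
Bug: LIMIT must come after ORDER BY

Fix: Swap the clauses: ORDER BY first, then LIMIT

Corrected query:
SELECT * FROM students ORDER BY gpa DESC LIMIT 3

Result:
id | name  | major     | gpa  | credits
---+-------+-----------+------+--------
2  | Frank | Chemistry | 3.98 | 66     
4  | Eve   | Chemistry | 3.97 | 41     
1  | Eve   | Economics | 3.8  | 80     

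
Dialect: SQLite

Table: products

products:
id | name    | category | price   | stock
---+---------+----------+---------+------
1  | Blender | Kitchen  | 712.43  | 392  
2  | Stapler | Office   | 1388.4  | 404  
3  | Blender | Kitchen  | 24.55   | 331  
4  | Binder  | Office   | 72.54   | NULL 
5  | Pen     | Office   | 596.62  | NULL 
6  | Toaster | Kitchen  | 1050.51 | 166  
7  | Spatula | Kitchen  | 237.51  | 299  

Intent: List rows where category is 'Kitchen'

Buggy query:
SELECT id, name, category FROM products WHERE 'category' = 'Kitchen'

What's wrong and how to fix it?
Bug: Single quotes denote string literals in SQL; the column name is being compared as a constant string

Fix: Remove the quotes around the column name (or use double quotes for an identifier)

Corrected query:
SELECT id, name, category FROM products WHERE category = 'Kitchen'

Result:
id | name    | category
---+---------+---------
1  | Blender | Kitchen 
3  | Blender | Kitchen 
6  | Toaster | Kitchen 
7  | Spatula | Kitchen 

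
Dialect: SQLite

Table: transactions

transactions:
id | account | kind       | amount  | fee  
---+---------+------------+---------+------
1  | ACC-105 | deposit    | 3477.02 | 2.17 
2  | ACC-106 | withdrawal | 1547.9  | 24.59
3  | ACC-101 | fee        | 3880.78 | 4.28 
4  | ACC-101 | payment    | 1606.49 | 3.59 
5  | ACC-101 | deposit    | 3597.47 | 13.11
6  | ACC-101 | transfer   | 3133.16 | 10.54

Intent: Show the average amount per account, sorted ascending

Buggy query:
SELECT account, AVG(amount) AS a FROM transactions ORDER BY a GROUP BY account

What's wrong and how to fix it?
Bug: GROUP BY must precede ORDER BY

Fix: Reorder: SELECT … FROM … GROUP BY … ORDER BY …

Corrected query:
SELECT account, AVG(amount) AS a FROM transactions GROUP BY account ORDER BY a

Result:
account | a       
--------+---------
ACC-106 | 1547.9  
ACC-101 | 3054.475
ACC-105 | 3477.02 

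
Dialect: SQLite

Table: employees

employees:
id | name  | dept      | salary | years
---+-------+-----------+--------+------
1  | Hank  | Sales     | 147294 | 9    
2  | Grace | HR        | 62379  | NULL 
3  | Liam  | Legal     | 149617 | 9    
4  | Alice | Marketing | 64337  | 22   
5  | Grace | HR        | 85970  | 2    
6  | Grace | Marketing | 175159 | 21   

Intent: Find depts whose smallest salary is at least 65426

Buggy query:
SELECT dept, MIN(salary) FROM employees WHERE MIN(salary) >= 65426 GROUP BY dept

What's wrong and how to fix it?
Bug: MIN() in WHERE is a misuse of aggregate

Fix: Replace WHERE with HAVING after the GROUP BY

Corrected query:
SELECT dept, MIN(salary) FROM employees GROUP BY dept HAVING MIN(salary) >= 65426

Result:
dept  | MIN(salary)
------+------------
Legal | 149617     
Sales | 147294     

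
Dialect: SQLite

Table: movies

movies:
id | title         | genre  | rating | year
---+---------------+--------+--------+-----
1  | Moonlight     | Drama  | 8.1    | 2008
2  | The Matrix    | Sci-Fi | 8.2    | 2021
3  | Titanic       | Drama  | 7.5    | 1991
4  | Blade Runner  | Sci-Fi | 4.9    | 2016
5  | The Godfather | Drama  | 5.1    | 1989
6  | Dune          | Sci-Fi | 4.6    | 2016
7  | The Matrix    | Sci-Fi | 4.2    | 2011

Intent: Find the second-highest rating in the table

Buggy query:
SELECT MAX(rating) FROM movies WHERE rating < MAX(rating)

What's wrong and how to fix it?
Bug: The inner MAX is an aggregate inside WHERE, which is not allowed

Fix: Compute the overall MAX in a subquery, then take MAX of rows below it

Corrected query:
SELECT MAX(rating) FROM movies WHERE rating < (SELECT MAX(rating) FROM movies)

Result:
MAX(rating)
-----------
8.1        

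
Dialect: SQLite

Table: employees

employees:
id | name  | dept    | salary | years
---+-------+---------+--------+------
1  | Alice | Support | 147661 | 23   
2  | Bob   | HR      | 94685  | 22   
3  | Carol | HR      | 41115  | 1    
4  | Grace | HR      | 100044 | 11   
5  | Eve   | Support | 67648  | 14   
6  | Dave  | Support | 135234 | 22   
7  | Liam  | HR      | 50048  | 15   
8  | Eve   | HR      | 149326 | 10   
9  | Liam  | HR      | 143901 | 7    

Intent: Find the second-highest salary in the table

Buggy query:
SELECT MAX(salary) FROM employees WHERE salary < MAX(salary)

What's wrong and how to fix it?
Bug: The inner MAX is an aggregate inside WHERE, which is not allowed

Fix: Put the inner MAX in a scalar subquery

Corrected query:
SELECT MAX(salary) FROM employees WHERE salary < (SELECT MAX(salary) FROM employees)

Result:
MAX(salary)
-----------
147661     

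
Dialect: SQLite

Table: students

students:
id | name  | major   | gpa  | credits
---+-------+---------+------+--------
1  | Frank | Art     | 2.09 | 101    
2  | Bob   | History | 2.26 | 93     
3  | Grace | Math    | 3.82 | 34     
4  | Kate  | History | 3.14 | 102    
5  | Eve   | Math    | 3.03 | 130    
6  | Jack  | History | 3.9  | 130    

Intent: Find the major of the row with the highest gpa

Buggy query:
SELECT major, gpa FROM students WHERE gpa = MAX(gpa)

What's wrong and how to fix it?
Bug: WHERE is evaluated per row; an aggregate over the whole table isn't defined there

Fix: Use a subquery: WHERE gpa = (SELECT MAX(gpa) FROM students)

Corrected query:
SELECT major, gpa FROM students WHERE gpa = (SELECT MAX(gpa) FROM students)

Result:
major   | gpa
--------+----
History | 3.9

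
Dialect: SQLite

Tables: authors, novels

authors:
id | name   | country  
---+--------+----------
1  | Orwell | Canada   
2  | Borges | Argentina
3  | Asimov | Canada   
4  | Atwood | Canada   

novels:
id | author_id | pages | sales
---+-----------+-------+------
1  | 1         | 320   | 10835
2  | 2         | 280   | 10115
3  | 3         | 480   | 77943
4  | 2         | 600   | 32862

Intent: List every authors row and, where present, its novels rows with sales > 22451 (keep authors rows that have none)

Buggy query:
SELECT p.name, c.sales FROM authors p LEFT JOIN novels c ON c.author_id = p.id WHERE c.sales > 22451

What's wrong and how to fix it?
Bug: A WHERE condition on the right-hand table after LEFT JOIN drops unmatched parents

Fix: Put 'c.sales > 22451' in the JOIN's ON clause instead of WHERE

Corrected query:
SELECT p.name, c.sales FROM authors p LEFT JOIN novels c ON c.author_id = p.id AND c.sales > 22451

Result:
name   | sales
-------+------
Orwell | NULL 
Borges | 32862
Asimov | 77943
Atwood | NULL 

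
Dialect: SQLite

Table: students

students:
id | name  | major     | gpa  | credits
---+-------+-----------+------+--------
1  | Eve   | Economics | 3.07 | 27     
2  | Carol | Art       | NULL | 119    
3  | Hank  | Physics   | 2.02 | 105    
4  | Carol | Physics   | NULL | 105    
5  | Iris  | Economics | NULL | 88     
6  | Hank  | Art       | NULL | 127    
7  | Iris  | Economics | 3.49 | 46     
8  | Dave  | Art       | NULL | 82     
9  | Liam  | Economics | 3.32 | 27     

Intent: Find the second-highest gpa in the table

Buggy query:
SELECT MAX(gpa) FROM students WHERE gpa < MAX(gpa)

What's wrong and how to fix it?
Bug: MAX(gpa) on the right of the comparison is an aggregate-in-WHERE error

Fix: Put the inner MAX in a scalar subquery

Corrected query:
SELECT MAX(gpa) FROM students WHERE gpa < (SELECT MAX(gpa) FROM students)

Result:
MAX(gpa)
--------
3.32    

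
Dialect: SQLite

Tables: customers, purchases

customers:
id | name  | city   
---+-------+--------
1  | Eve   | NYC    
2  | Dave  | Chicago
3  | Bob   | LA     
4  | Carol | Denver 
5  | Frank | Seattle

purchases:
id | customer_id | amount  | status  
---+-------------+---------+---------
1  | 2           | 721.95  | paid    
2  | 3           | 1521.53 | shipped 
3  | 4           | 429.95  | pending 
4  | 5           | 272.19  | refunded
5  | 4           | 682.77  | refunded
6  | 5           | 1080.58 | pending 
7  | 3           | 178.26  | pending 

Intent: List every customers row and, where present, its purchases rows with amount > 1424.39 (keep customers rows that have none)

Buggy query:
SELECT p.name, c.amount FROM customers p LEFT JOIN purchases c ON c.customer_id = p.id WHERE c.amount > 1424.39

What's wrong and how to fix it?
Bug: Filtering c.amount in WHERE discards the NULL rows produced by LEFT JOIN, turning it into an inner join

Fix: Move the right-table condition into the ON clause so unmatched parents are kept

Corrected query:
SELECT p.name, c.amount FROM customers p LEFT JOIN purchases c ON c.customer_id = p.id AND c.amount > 1424.39

Result:
name  | amount 
------+--------
Eve   | NULL   
Dave  | NULL   
Bob   | 1521.53
Carol | NULL   
Frank | NULL   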